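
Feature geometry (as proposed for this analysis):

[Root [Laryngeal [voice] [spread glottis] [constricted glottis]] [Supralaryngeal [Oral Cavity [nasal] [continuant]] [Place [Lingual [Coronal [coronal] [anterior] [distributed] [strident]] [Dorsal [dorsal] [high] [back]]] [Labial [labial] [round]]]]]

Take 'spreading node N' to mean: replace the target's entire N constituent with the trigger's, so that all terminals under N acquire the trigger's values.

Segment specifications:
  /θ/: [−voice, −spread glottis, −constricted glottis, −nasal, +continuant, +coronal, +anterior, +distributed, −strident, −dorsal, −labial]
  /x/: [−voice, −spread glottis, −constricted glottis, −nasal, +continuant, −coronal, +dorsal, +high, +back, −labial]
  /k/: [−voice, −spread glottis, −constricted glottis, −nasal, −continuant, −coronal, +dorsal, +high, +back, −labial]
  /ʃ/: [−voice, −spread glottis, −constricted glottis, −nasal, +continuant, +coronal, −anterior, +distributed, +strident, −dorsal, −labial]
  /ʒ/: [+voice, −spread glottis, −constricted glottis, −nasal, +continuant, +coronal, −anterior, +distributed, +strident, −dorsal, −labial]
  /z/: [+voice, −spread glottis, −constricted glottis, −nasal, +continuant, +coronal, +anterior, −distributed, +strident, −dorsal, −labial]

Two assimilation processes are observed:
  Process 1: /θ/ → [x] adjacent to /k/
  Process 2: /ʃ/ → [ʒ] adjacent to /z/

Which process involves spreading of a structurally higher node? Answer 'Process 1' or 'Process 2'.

Process 1 alters [coronal], [anterior], [distributed], [strident], [dorsal], [high], [back]; the lowest common ancestor is Lingual (depth 3 from Root).
Process 2: the feature that changes is [voice]; the minimal node is [voice] (depth 2).
[voice] is closer to Root than Lingual, so Process 2 spreads the higher node.

Process 2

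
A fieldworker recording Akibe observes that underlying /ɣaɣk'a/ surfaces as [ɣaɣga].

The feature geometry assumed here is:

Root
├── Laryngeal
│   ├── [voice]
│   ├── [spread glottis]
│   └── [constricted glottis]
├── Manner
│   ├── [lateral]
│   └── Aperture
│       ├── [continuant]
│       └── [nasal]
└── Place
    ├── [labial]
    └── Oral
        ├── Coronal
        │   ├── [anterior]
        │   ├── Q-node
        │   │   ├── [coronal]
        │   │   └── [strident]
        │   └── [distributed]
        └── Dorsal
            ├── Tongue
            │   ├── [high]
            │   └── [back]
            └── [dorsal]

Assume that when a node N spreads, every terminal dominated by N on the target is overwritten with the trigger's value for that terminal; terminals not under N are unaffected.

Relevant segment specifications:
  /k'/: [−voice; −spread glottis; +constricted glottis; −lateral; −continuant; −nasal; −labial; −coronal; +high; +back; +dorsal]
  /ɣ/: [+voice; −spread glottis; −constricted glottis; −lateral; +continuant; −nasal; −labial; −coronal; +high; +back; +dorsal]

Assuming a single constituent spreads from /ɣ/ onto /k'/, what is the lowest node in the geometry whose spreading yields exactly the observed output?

Feature comparison: [voice], [constricted glottis] differ between /k'/ and [g]; the remaining terminals match.
In this geometry the lowest node dominating all of them is Laryngeal: every daughter of Laryngeal dominates only a proper subset, so no lower node suffices.
Spreading Laryngeal from /ɣ/ overwrites each of those terminals with /ɣ/'s values, yielding exactly [g].
[continuant] — on which /ɣ/ differs from /k'/ — is unchanged, so Root cannot have spread; the constituent is no larger than Laryngeal.

Laryngeal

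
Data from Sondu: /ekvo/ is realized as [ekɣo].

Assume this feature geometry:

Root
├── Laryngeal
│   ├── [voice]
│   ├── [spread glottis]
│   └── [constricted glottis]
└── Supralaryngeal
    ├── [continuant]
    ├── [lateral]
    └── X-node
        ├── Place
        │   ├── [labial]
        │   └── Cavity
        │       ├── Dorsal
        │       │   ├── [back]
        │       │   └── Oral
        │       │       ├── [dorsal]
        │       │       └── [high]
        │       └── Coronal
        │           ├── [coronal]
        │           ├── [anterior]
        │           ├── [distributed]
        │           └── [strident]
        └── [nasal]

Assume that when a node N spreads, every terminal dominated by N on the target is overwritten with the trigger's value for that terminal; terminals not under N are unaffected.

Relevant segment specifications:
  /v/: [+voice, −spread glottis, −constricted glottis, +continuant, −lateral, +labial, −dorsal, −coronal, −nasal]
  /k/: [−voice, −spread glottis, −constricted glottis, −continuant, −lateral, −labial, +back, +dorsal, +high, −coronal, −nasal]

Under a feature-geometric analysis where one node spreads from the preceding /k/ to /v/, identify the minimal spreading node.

/v/ and [ɣ] differ in [labial], [dorsal], [high], [back]; every other specified feature is identical.
The smallest constituent containing every changed terminal is Place — each of its daughters lacks at least one of the affected features.
If Place spreads, every terminal under it takes /k/'s value, producing [ɣ] as observed.
Features on which the two segments disagree outside Place, such as [voice], [continuant], are unchanged — nothing dominating them spread, and Place is the minimal sufficient constituent.

Place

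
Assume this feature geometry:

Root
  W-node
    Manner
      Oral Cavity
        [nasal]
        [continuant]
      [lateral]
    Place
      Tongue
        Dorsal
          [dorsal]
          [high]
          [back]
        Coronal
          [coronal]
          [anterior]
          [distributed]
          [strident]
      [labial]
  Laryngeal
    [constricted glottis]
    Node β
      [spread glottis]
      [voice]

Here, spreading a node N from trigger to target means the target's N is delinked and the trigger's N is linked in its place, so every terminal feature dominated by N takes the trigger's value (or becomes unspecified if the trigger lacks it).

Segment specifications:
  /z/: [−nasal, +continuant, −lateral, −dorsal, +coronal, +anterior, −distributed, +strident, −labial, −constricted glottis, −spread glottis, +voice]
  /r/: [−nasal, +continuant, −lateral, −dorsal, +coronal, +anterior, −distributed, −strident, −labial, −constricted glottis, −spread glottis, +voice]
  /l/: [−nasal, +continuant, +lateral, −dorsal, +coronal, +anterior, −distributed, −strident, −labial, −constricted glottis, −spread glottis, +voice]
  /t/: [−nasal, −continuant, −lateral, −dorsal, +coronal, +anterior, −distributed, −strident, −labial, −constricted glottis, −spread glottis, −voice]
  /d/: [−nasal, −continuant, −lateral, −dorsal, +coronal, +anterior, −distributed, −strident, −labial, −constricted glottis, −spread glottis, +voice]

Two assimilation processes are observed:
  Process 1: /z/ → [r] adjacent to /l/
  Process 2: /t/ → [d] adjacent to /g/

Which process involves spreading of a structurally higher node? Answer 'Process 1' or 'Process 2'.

Process 1 alters [strident]; the lowest dominating node is [strident] (depth 5 from Root).
In Process 2, [voice] changes, so the minimal spreading node is [voice] at depth 3.
[voice] (depth 3) sits above [strident] (depth 5), making Process 2 the one with the higher spreading node.

Process 2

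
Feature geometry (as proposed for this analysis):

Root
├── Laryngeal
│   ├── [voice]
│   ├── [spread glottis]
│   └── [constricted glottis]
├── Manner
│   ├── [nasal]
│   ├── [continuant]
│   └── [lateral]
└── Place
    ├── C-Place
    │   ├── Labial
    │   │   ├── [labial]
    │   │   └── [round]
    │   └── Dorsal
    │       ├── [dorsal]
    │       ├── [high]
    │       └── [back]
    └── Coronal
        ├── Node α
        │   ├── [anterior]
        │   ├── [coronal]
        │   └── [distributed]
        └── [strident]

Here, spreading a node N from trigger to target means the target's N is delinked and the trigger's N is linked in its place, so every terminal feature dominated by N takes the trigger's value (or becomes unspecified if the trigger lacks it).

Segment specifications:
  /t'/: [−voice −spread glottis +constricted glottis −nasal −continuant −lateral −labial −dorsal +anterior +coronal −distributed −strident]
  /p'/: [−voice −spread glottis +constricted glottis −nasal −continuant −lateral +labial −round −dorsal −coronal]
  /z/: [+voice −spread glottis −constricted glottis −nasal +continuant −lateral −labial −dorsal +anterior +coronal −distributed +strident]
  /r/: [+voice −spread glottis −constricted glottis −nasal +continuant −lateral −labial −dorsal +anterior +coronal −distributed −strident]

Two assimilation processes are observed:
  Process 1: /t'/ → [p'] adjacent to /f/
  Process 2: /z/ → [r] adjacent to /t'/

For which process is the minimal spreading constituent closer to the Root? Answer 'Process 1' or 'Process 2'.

Process 1

In Process 1, [labial], [round], [coronal], [anterior], [distributed], [strident] change, so the minimal spreading node is Place at depth 1.
Process 2: the feature that changes is [strident]; the minimal node is [strident] (depth 3).
Depth 1 < depth 3; Process 1 involves the structurally higher constituent Place.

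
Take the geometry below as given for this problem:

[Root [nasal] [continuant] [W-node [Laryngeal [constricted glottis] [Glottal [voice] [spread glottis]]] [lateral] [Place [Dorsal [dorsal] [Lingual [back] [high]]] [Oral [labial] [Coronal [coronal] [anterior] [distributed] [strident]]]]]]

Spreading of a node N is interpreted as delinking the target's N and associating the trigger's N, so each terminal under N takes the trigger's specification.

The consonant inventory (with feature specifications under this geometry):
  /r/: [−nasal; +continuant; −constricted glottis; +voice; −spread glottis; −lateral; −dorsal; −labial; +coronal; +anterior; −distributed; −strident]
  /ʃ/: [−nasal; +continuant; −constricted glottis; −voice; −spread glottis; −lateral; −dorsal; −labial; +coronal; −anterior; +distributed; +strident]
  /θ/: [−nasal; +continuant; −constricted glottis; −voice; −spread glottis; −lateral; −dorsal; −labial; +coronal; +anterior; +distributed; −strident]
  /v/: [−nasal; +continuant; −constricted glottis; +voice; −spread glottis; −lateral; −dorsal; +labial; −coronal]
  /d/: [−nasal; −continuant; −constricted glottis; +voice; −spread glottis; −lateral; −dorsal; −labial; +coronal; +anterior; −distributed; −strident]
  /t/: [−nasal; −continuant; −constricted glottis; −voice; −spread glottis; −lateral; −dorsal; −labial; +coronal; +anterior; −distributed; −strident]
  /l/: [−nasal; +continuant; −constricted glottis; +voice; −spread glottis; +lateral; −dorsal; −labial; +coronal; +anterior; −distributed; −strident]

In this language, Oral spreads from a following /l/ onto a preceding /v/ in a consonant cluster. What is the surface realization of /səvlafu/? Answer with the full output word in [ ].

[sərlafu]

Oral immediately or transitively dominates [labial], [coronal], [anterior], [distributed], [strident].
Spreading Oral from /l/ onto /v/ replaces those values with /l/'s: [−labial], [+coronal], [+anterior], [−distributed], [−strident]. Features outside Oral ([nasal], [continuant], [constricted glottis], …) stay as in /v/.
The resulting bundle matches /r/ in the inventory; substituting it for /v/ gives [sərlafu].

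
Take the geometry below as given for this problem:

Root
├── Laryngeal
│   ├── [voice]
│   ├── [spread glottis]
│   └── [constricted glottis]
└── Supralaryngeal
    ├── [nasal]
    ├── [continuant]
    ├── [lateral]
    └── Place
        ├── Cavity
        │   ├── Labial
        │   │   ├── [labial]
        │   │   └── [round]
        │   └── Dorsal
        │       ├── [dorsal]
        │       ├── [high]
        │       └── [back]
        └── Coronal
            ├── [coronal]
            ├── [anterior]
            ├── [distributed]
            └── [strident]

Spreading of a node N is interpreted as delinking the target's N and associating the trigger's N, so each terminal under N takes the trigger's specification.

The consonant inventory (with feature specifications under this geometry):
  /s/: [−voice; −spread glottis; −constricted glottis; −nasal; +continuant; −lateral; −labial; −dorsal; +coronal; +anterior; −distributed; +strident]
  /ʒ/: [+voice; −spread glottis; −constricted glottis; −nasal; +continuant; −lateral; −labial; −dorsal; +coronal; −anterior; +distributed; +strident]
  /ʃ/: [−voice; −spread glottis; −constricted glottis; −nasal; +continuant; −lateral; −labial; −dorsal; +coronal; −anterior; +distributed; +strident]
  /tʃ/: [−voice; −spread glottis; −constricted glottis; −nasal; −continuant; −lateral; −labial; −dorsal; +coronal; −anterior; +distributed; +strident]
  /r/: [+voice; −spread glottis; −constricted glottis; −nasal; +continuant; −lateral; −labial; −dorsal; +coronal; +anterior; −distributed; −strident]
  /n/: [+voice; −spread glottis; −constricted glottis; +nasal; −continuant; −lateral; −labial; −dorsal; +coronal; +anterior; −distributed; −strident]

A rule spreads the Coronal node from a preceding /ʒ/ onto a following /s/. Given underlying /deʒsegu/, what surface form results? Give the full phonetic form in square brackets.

[deʒʃegu]

The Coronal node dominates the terminals [coronal], [anterior], [distributed], [strident].
Spreading Coronal from /ʒ/ onto /s/ replaces those values with /ʒ/'s: [+coronal], [−anterior], [+distributed], [+strident]. Features outside Coronal ([voice], [spread glottis], [constricted glottis], …) stay as in /s/.
This feature bundle is that of [ʃ], so /deʒsegu/ surfaces as [deʒʃegu].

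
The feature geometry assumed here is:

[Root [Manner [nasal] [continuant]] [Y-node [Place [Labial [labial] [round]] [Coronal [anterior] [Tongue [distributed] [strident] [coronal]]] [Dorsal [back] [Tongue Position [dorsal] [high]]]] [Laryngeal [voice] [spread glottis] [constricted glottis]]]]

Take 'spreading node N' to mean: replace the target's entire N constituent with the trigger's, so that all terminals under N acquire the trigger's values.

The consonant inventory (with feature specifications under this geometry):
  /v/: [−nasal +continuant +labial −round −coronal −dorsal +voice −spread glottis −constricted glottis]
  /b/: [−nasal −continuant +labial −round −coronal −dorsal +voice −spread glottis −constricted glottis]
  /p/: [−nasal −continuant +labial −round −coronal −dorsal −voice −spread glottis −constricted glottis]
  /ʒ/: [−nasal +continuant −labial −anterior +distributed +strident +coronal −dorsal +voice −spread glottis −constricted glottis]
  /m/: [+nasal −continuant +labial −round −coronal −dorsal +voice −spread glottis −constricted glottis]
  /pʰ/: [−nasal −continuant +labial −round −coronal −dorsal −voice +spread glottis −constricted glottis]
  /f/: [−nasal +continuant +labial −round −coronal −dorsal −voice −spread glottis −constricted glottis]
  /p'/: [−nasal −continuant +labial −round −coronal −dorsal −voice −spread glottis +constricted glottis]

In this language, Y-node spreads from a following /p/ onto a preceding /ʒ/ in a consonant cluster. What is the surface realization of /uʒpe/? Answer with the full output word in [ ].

Y-node immediately or transitively dominates [labial], [round], [anterior], [distributed], [strident], [coronal], [back], [dorsal], [high], [voice], [spread glottis], [constricted glottis].
The target acquires /p/'s values for everything under Y-node — [+labial], [−round], [−coronal], [−dorsal], [−voice], [−spread glottis], [−constricted glottis] — while keeping its own [nasal], [continuant].
Among the inventory, only /f/ has exactly this specification, giving the surface form [ufpe].

[ufpe]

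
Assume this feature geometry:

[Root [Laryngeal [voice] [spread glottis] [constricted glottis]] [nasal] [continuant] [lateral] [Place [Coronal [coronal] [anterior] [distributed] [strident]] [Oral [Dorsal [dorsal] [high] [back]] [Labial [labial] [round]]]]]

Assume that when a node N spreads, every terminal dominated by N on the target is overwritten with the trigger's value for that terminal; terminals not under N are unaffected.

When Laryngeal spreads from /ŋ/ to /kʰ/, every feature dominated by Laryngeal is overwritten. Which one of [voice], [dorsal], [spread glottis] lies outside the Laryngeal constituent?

Under this geometry, Laryngeal contains [voice], [spread glottis], [constricted glottis].
Spreading Laryngeal replaces [voice], [spread glottis] with the trigger's values, since each sits inside the Laryngeal constituent.
[dorsal] is not within the Laryngeal subtree (it hangs from Dorsal), so /kʰ/'s [dorsal] value survives.

[dorsal]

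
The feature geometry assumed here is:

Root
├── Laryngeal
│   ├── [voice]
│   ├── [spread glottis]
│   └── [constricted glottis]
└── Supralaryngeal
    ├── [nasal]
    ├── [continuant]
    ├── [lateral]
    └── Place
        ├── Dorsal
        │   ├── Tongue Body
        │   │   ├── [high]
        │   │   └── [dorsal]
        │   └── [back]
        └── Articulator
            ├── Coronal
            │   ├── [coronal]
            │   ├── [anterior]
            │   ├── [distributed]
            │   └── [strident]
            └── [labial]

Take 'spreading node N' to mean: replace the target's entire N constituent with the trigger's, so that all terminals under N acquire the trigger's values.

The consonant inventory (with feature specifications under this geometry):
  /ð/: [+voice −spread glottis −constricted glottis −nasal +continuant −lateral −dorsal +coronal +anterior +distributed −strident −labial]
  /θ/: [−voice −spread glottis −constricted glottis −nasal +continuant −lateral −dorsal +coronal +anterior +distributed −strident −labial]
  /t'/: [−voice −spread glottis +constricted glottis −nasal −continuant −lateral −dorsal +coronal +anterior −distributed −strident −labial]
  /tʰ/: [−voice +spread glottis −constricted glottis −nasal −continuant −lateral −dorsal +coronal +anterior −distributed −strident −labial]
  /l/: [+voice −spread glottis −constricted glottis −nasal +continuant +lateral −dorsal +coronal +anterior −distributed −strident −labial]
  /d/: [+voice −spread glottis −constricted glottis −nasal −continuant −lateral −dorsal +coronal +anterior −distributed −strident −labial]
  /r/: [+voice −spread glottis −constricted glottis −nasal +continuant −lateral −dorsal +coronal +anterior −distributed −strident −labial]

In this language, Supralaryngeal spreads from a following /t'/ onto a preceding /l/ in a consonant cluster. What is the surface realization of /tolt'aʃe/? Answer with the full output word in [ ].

[todt'aʃe]

Terminals under Supralaryngeal in this geometry: [nasal], [continuant], [lateral], [high], [dorsal], [back], [coronal], [anterior], [distributed], [strident], [labial].
After delinking /l/'s Supralaryngeal and linking /t'/'s, the affected terminals become [−nasal], [−continuant], [−lateral], [−dorsal], [+coronal], [+anterior], [−distributed], [−strident], [−labial]; [voice], [spread glottis], [constricted glottis] (outside Supralaryngeal) are retained from /l/.
Among the inventory, only /d/ has exactly this specification, giving the surface form [todt'aʃe].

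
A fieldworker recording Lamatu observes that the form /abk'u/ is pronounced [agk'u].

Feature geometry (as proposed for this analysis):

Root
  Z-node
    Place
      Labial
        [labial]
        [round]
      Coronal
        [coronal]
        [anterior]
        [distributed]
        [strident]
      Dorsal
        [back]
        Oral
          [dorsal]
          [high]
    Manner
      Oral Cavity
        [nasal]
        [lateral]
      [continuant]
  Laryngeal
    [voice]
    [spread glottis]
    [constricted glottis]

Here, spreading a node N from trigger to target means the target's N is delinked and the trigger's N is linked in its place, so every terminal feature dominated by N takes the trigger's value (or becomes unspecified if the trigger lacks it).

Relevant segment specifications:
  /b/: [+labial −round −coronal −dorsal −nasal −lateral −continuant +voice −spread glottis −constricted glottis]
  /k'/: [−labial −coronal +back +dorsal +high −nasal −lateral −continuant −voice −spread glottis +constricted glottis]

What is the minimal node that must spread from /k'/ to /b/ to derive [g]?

Place

The alternation /b/ → [g] changes [labial], [round], [dorsal], [high], [back] and nothing else.
Tracing each changed feature up the tree, the paths first meet at Place; any lower node misses at least one of them.
Delinking /b/'s Place and associating /k'/'s Place gives precisely the feature bundle of [g].
Features on which the two segments disagree outside Place, such as [constricted glottis], [voice], are unchanged — nothing dominating them spread, and Place is the minimal sufficient constituent.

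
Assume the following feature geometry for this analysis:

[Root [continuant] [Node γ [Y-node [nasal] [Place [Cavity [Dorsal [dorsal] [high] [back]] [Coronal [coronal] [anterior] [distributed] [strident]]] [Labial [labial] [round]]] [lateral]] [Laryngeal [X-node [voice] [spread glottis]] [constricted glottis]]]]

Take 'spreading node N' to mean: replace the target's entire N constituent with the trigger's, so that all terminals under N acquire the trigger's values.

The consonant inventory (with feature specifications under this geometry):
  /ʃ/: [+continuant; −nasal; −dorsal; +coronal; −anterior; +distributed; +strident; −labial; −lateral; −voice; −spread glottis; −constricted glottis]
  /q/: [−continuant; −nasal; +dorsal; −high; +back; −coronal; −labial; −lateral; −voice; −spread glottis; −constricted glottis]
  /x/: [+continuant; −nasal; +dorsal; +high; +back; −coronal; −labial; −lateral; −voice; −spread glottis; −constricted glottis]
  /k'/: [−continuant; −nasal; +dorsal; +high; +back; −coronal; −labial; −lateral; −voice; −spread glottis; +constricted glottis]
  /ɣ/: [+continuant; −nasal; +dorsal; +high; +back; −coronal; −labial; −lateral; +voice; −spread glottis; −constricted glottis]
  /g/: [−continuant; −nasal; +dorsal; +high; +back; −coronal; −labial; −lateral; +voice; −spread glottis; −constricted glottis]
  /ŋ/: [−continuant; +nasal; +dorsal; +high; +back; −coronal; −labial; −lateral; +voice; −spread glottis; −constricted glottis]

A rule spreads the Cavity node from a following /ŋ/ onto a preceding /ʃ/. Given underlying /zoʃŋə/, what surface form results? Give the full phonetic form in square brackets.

[zoxŋə]

Cavity immediately or transitively dominates [dorsal], [high], [back], [coronal], [anterior], [distributed], [strident].
The target acquires /ŋ/'s values for everything under Cavity — [+dorsal], [+high], [+back], [−coronal] — while keeping its own [continuant], [nasal], [labial], ….
The resulting bundle matches /x/ in the inventory; substituting it for /ʃ/ gives [zoxŋə].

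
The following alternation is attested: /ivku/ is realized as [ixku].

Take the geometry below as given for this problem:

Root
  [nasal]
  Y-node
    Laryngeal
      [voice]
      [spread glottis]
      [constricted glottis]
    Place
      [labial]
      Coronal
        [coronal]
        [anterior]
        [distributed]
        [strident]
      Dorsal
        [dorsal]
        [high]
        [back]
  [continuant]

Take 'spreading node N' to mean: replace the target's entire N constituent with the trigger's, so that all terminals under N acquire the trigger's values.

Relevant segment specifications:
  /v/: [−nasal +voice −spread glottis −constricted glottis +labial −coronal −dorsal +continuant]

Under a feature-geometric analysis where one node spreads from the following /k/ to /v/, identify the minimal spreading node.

Comparing /v/ with its surface form [x], the features that change are [voice], [labial], [dorsal], [high], [back].
In this geometry the lowest node dominating all of them is Y-node: every daughter of Y-node dominates only a proper subset, so no lower node suffices.
Delinking /v/'s Y-node and associating /k/'s Y-node gives precisely the feature bundle of [x].
Had Root spread, [continuant] would have taken /k/'s value; it stays as in /v/, confirming the spreading constituent is exactly Y-node.

Y-node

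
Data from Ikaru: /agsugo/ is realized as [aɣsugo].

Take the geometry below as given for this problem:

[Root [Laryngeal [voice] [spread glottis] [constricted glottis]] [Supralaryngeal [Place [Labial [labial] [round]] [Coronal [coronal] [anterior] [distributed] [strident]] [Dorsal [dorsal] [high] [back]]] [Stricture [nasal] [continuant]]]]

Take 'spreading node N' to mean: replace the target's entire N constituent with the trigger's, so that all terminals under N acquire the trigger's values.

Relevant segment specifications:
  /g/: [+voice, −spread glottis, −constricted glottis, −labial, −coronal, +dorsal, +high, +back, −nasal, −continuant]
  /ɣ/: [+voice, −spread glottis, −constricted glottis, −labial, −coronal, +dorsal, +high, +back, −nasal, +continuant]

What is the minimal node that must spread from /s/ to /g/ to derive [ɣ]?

[continuant]

Comparing /g/ with its surface form [ɣ], the only feature that changes is [continuant].
Only a single terminal changes, and /s/ supplies the new value, so [continuant] itself is the minimal spreading constituent.
[coronal], [dorsal] stay as in /g/ although /s/ differs there, so no node dominating them spread; among the remaining candidates [continuant] is the lowest that derives the output.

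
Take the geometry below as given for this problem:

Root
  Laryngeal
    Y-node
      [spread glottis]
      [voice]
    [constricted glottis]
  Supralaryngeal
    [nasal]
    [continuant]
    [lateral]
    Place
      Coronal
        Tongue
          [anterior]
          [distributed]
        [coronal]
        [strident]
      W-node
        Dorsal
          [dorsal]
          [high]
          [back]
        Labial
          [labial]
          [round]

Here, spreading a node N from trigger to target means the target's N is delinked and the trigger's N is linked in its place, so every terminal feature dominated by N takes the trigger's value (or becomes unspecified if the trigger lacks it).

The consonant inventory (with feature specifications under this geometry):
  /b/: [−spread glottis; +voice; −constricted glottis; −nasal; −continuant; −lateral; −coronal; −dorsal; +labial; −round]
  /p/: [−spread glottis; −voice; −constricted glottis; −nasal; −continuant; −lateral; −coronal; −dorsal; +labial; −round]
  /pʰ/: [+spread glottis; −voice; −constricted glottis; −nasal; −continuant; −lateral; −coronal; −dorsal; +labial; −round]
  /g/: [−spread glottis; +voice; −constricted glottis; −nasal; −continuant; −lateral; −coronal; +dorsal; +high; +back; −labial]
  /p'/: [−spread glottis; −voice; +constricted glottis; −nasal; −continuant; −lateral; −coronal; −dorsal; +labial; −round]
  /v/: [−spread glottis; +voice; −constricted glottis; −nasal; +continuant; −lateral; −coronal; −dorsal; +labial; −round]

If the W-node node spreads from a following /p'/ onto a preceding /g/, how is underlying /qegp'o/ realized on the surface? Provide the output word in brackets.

[qebp'o]

Terminals under W-node in this geometry: [dorsal], [high], [back], [labial], [round].
After delinking /g/'s W-node and linking /p'/'s, the affected terminals become [−dorsal], [+labial], [−round]; [spread glottis], [voice], [constricted glottis], … (outside W-node) are retained from /g/.
Among the inventory, only /b/ has exactly this specification, giving the surface form [qebp'o].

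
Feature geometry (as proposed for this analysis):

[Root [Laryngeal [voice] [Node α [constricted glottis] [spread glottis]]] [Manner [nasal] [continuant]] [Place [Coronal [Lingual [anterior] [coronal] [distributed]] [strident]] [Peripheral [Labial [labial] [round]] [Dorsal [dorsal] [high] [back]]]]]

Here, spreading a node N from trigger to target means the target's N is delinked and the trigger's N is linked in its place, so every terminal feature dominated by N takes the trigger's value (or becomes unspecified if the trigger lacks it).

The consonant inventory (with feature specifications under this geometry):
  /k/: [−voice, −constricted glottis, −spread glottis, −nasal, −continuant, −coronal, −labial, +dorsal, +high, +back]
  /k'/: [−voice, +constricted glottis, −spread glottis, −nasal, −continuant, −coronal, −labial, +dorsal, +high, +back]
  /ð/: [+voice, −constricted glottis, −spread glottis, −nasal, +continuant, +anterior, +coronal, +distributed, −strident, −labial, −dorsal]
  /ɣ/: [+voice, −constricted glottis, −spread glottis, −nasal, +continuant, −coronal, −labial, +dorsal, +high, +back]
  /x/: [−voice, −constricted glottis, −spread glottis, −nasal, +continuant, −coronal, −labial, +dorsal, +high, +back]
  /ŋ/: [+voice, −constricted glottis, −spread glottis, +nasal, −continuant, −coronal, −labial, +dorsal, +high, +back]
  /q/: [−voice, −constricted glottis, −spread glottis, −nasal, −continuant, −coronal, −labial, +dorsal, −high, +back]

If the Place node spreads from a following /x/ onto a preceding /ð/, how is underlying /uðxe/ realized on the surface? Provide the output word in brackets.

Terminals under Place in this geometry: [anterior], [coronal], [distributed], [strident], [labial], [round], [dorsal], [high], [back].
After delinking /ð/'s Place and linking /x/'s, the affected terminals become [−coronal], [−labial], [+dorsal], [+high], [+back]; [voice], [constricted glottis], [spread glottis], … (outside Place) are retained from /ð/.
Among the inventory, only /ɣ/ has exactly this specification, giving the surface form [uɣxe].

[uɣxe]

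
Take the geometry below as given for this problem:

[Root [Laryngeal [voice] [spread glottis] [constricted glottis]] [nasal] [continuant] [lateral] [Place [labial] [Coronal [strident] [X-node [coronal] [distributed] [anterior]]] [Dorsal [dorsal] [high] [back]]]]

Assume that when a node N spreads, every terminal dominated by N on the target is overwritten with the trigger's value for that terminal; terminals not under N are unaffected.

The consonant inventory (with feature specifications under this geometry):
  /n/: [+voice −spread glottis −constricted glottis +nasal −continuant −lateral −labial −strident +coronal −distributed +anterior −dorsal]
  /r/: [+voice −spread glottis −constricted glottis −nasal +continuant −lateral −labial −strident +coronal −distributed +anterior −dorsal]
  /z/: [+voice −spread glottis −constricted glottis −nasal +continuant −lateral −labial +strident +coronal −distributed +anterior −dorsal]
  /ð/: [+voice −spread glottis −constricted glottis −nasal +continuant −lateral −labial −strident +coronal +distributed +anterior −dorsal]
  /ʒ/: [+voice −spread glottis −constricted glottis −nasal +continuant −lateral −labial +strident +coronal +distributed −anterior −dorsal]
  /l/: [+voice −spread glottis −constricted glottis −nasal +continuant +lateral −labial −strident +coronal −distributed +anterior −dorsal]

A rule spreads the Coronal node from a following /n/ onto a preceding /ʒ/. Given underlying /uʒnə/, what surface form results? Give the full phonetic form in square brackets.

Coronal immediately or transitively dominates [strident], [coronal], [distributed], [anterior].
The target acquires /n/'s values for everything under Coronal — [−strident], [+coronal], [−distributed], [+anterior] — while keeping its own [voice], [spread glottis], [constricted glottis], ….
The resulting bundle matches /r/ in the inventory; substituting it for /ʒ/ gives [urnə].

[urnə]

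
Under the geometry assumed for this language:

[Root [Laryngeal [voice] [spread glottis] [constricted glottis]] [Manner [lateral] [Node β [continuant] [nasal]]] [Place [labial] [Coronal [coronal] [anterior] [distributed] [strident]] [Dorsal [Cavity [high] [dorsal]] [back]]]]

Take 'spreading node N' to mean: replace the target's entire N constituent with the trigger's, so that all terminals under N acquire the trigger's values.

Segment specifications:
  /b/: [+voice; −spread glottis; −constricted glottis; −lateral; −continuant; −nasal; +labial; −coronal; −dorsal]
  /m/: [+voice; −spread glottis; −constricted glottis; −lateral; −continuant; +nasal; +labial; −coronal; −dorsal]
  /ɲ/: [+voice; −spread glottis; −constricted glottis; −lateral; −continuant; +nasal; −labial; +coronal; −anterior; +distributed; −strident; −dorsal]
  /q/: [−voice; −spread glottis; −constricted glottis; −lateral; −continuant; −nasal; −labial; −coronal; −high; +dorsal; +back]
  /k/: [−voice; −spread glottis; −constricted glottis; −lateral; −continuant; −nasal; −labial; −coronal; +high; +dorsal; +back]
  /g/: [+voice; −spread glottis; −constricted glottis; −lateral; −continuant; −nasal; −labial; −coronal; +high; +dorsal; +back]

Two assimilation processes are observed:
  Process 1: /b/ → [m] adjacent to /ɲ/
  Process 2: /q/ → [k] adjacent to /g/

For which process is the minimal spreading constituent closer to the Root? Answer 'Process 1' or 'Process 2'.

Process 1

In Process 1, [nasal] changes, so the minimal spreading node is [nasal] at depth 3.
In Process 2, [high] changes, so the minimal spreading node is [high] at depth 4.
[nasal] (depth 3) sits above [high] (depth 4), making Process 1 the one with the higher spreading node.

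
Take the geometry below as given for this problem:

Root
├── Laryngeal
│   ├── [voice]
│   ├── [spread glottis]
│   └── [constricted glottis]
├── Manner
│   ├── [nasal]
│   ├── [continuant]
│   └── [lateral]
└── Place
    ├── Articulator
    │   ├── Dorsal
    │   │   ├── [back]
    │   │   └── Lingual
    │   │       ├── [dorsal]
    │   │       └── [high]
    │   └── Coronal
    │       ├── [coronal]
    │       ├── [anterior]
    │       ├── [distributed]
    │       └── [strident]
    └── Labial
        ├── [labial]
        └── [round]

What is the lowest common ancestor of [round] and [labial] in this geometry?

Labial

[round]: Root / Place / Labial / [round].
[labial]: Root / Place / Labial / [labial].
These paths first converge at Labial; no daughter of Labial dominates all 2 features, so Labial is the minimal constituent.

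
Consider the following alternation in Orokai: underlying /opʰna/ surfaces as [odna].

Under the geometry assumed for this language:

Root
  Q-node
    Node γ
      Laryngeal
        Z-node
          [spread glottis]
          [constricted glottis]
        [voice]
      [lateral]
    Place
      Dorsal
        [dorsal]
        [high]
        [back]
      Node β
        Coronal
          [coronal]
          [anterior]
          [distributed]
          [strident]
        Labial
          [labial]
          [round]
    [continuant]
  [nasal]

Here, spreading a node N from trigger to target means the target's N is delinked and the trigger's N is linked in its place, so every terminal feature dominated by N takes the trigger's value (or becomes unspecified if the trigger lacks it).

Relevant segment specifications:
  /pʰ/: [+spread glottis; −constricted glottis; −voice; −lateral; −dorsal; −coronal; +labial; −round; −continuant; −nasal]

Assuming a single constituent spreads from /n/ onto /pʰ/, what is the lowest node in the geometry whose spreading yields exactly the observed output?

Q-node

Comparing /pʰ/ with its surface form [d], the features that change are [voice], [spread glottis], [labial], [round], [coronal], [anterior], [distributed], [strident].
In this geometry the lowest node dominating all of them is Q-node: every daughter of Q-node dominates only a proper subset, so no lower node suffices.
Spreading Q-node from /n/ overwrites each of those terminals with /n/'s values, yielding exactly [d].
Had Root spread, [nasal] would have taken /n/'s value; it stays as in /pʰ/, confirming the spreading constituent is exactly Q-node.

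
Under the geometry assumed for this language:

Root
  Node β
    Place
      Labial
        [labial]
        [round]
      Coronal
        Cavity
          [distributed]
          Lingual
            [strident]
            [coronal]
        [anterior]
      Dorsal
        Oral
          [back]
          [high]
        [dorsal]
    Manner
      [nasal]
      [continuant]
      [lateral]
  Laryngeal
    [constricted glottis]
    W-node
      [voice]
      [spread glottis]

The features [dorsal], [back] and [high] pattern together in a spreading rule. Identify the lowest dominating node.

[dorsal]: Root ▹ Node β ▹ Place ▹ Dorsal ▹ [dorsal].
[back]: Root ▹ Node β ▹ Place ▹ Dorsal ▹ Oral ▹ [back].
[high] lies under Oral (below Node β).
Dorsal is the lowest common ancestor — every listed feature sits under it, and no single subconstituent of Dorsal covers them all.

Dorsal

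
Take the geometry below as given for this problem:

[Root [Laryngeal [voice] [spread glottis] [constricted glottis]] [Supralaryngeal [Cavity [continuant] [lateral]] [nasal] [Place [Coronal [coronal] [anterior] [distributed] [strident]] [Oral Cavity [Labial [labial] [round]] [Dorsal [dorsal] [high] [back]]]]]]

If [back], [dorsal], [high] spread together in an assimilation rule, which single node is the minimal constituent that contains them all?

Dorsal

[back] lies under Dorsal (below Supralaryngeal).
[dorsal] lies under Dorsal (below Supralaryngeal).
[high]: Root > Supralaryngeal > Place > Oral Cavity > Dorsal > [high].
These paths first converge at Dorsal; no daughter of Dorsal dominates all 3 features, so Dorsal is the minimal constituent.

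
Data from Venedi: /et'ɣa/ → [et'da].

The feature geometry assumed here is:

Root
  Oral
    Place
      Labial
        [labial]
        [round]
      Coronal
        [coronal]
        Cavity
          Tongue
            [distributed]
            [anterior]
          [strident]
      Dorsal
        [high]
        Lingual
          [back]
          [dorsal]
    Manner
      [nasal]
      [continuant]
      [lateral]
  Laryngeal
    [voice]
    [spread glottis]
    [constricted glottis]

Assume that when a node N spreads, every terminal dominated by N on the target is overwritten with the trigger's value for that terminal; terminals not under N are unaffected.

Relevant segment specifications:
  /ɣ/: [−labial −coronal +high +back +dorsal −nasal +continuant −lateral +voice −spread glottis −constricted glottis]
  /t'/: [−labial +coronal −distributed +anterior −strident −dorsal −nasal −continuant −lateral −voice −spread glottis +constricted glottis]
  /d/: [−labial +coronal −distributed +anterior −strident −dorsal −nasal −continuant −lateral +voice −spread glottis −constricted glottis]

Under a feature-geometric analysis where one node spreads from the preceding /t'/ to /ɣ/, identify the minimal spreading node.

The alternation /ɣ/ → [d] changes [continuant], [coronal], [anterior], [distributed], [strident], [dorsal], [high], [back] and nothing else.
These terminals are all dominated by Oral, and no proper subconstituent of Oral covers them all; Oral is their lowest common ancestor.
Delinking /ɣ/'s Oral and associating /t'/'s Oral gives precisely the feature bundle of [d].
[voice], [constricted glottis] — on which /t'/ differs from /ɣ/ — are unchanged, so Root cannot have spread; the constituent is no larger than Oral.

Oral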